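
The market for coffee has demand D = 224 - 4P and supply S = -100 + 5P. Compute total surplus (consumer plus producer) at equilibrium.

Total surplus = 1440

Equilibrium: 224 - 4P = -100 + 5P gives P* = 36, Q* = 80.
Demand choke price: P = 56; supply starts at P = 20.
CS = ½(56 − 36)(80) = 800; PS = ½(36 − 20)(80) = 640.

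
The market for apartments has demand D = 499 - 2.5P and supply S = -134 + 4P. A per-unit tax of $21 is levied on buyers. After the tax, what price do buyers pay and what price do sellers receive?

Pre-tax equilibrium: P* = 1266/13, Q* = 3322/13.
Tax on buyers shifts demand to D = 499 − 2.5(P + 21) = 446.5 - 2.5P.
446.5 - 2.5P = -134 + 4P gives seller price Ps = 1161/13; buyers pay Pb = 1161/13 + 21 = 1434/13.
New quantity: Q = 499 − 2.5(1434/13) = 2902/13.

Buyers pay 1434/13, sellers receive 1161/13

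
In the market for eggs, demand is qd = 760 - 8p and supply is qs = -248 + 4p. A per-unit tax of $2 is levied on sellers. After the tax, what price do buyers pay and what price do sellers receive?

Buyers pay 254/3, sellers receive 248/3

Pre-tax equilibrium: p* = 84, q* = 88.
Tax on sellers shifts supply to qs = -248 + 4(p − 2) = -256 + 4p.
760 - 8p = -256 + 4p gives buyer price pb = 254/3; sellers receive ps = 254/3 − 2 = 248/3.
New quantity: q = 760 − 8(254/3) = 248/3.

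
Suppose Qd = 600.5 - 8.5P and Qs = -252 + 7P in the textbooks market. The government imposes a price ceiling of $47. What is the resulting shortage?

Equilibrium price would be P* = 55, so the ceiling at 47 binds.
At P = 47: Qd = 600.5 − 8.5(47) = 201, Qs = -252 + 7(47) = 77.
Shortage = 201 − 77 = 124.

Shortage = 124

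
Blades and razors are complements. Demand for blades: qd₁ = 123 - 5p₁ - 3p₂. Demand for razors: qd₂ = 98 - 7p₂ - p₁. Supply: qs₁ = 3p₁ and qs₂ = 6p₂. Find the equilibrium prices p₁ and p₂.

p₁ = 1305/101, p₂ = 661/101

Market 1: 123 - 5p₁ - 3p₂ = 3p₁ → 8p₁ + 3p₂ = 123.
Market 2: 13p₂ + p₁ = 98.
Eliminating p₂: 13×(1) − 3×(2) gives 101p₁ = 1305, so p₁ = 1305/101.
Back-substitute into (2): p₂ = (98 − 1×1305/101) / 13 = 661/101.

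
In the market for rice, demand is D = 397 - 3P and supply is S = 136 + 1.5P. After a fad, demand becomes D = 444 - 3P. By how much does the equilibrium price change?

Original equilibrium: P* = 58, Q* = 223.
New equilibrium: 444 - 3P = 136 + 1.5P, so 308 = 4.5P and P' = 616/9; Q' = 444 − 3(616/9) = 716/3.
Change in price: 616/9 − 58 = 94/9.

ΔP = 94/9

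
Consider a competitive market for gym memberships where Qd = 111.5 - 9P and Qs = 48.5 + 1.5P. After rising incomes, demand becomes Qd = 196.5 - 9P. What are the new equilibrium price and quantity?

Original equilibrium: P* = 6, Q* = 57.5.
New equilibrium: 196.5 - 9P = 48.5 + 1.5P, so 148 = 10.5P and P' = 296/21; Q' = 196.5 − 9(296/21) = 975/14.

P' = 296/21, Q' = 975/14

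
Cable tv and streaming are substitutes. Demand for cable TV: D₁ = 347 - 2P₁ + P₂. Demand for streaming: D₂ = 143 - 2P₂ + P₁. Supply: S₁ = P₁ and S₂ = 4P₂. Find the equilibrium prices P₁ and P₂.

Market 1: 347 - 2P₁ + P₂ = P₁ → 3P₁ - P₂ = 347.
Market 2: 6P₂ - P₁ = 143.
Eliminating P₂: 6×(1) + 1×(2) gives 17P₁ = 2225, so P₁ = 2225/17.
Back-substitute into (2): P₂ = (143 + 1×2225/17) / 6 = 776/17.

P₁ = 2225/17, P₂ = 776/17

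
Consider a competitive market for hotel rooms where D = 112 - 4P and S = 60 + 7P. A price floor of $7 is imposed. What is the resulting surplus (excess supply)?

Equilibrium price would be P* = 52/11, so the floor at 7 binds.
At P = 7: D = 84, S = 109.
Surplus = 109 − 84 = 25.

Surplus = 25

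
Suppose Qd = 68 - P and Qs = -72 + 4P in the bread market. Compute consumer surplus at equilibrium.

Consumer surplus = 800

Equilibrium: 68 - P = -72 + 4P gives P* = 28, Q* = 40.
Demand choke price (Qd = 0): P = 68.
CS = ½(68 − 28)(40) = 800.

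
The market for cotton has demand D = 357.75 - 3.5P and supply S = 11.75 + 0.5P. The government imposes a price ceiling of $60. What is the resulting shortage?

Shortage = 106

Equilibrium price would be P* = 86.5, so the ceiling at 60 binds.
At P = 60: D = 357.75 − 3.5(60) = 147.75, S = 11.75 + 0.5(60) = 41.75.
Shortage = 147.75 − 41.75 = 106.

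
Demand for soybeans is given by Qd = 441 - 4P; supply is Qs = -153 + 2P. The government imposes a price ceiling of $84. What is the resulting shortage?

Equilibrium price would be P* = 99, so the ceiling at 84 binds.
At P = 84: Qd = 441 − 4(84) = 105, Qs = -153 + 2(84) = 15.
Shortage = 105 − 15 = 90.

Shortage = 90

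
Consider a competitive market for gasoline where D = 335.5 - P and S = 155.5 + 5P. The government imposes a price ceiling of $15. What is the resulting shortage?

Shortage = 90

Equilibrium price would be P* = 30, so the ceiling at 15 binds.
At P = 15: D = 335.5 − 1(15) = 320.5, S = 155.5 + 5(15) = 230.5.
Shortage = 320.5 − 230.5 = 90.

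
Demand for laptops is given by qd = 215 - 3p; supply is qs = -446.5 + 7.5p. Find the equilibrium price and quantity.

Set qd = qs: 215 - 3p = -446.5 + 7.5p.
661.5 = 10.5p, so p* = 63.
q* = 215 − 3(63) = 26.

p* = 63, q* = 26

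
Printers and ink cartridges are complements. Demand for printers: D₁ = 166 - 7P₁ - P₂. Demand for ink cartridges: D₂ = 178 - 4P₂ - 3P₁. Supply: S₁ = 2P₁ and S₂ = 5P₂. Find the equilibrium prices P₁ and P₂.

Market 1: 166 - 7P₁ - P₂ = 2P₁ → 9P₁ + P₂ = 166.
Market 2: 9P₂ + 3P₁ = 178.
Eliminating P₂: 9×(1) − 1×(2) gives 78P₁ = 1316, so P₁ = 658/39.
Back-substitute into (2): P₂ = (178 − 3×658/39) / 9 = 184/13.

P₁ = 658/39, P₂ = 184/13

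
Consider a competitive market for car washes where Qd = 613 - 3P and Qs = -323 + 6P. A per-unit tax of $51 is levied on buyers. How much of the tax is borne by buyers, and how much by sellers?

Buyers bear $34, sellers bear $17

Pre-tax equilibrium: P* = 104, Q* = 301.
Tax on buyers shifts demand to Qd = 613 − 3(P + 51) = 460 - 3P.
460 - 3P = -323 + 6P gives seller price Ps = 87; buyers pay Pb = 87 + 51 = 138.
New quantity: Q = 613 − 3(138) = 199.
Buyer burden = 138 − 104 = 34; seller burden = 104 − 87 = 17.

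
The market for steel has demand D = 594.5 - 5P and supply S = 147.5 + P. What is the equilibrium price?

Set D = S: 594.5 - 5P = 147.5 + P.
447 = 6P, so P* = 74.5.
Q* = 594.5 − 5(74.5) = 222.

P* = 74.5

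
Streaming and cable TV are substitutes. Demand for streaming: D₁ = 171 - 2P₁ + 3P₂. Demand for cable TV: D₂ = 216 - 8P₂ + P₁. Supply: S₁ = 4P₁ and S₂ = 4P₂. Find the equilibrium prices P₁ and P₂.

P₁ = 900/23, P₂ = 489/23

Market 1: 171 - 2P₁ + 3P₂ = 4P₁ → 6P₁ - 3P₂ = 171.
Market 2: 12P₂ - P₁ = 216.
Eliminating P₂: 12×(1) + 3×(2) gives 69P₁ = 2700, so P₁ = 900/23.
Back-substitute into (2): P₂ = (216 + 1×900/23) / 12 = 489/23.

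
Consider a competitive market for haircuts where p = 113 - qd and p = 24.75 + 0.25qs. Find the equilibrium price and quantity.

Set the two price expressions equal: 113 - q = 24.75 + 0.25q.
88.25 = 1.25q, so q* = 70.6.
p* = 113 − (1)(70.6) = 42.4.

p* = 42.4, q* = 70.6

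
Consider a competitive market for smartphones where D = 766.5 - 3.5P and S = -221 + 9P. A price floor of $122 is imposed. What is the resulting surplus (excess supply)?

Surplus = 537.5

Equilibrium price would be P* = 79, so the floor at 122 binds.
At P = 122: D = 339.5, S = 877.
Surplus = 877 − 339.5 = 537.5.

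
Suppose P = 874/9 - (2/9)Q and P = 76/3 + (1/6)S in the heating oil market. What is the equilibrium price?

P* = 1178/21

Set the two price expressions equal: 874/9 - (2/9)Q = 76/3 + (1/6)Q.
646/9 = (7/18)Q, so Q* = 1292/7.
P* = 874/9 − (2/9)(1292/7) = 1178/21.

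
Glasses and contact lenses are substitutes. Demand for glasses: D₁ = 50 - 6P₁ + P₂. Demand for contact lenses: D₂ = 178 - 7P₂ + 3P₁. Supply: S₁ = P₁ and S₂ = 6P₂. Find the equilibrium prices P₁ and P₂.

P₁ = 207/22, P₂ = 349/22

Market 1: 50 - 6P₁ + P₂ = P₁ → 7P₁ - P₂ = 50.
Market 2: 13P₂ - 3P₁ = 178.
Eliminating P₂: 13×(1) + 1×(2) gives 88P₁ = 828, so P₁ = 207/22.
Back-substitute into (2): P₂ = (178 + 3×207/22) / 13 = 349/22.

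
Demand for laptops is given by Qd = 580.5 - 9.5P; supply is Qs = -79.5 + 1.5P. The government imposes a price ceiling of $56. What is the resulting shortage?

Equilibrium price would be P* = 60, so the ceiling at 56 binds.
At P = 56: Qd = 580.5 − 9.5(56) = 48.5, Qs = -79.5 + 1.5(56) = 4.5.
Shortage = 48.5 − 4.5 = 44.

Shortage = 44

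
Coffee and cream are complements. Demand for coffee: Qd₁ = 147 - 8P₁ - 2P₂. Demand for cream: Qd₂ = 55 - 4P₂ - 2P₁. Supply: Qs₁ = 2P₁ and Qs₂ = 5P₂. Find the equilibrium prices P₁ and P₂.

P₁ = 1213/86, P₂ = 128/43

Market 1: 147 - 8P₁ - 2P₂ = 2P₁ → 10P₁ + 2P₂ = 147.
Market 2: 9P₂ + 2P₁ = 55.
Eliminating P₂: 9×(1) − 2×(2) gives 86P₁ = 1213, so P₁ = 1213/86.
Back-substitute into (2): P₂ = (55 − 2×1213/86) / 9 = 128/43.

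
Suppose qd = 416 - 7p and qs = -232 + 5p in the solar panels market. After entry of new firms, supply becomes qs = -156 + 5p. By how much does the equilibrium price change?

Original equilibrium: p* = 54, q* = 38.
New equilibrium: 416 - 7p = -156 + 5p, so 572 = 12p and p' = 143/3; q' = 416 − 7(143/3) = 247/3.
Change in price: 143/3 − 54 = -19/3.

Δp = -19/3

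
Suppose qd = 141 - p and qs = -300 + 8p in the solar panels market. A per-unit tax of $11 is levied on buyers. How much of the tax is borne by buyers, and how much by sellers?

Buyers bear 88/9, sellers bear 11/9

Pre-tax equilibrium: p* = 49, q* = 92.
Tax on buyers shifts demand to qd = 141 − 1(p + 11) = 130 - p.
130 - p = -300 + 8p gives seller price ps = 430/9; buyers pay pb = 430/9 + 11 = 529/9.
New quantity: q = 141 − 1(529/9) = 740/9.
Buyer burden = 529/9 − 49 = 88/9; seller burden = 49 − 430/9 = 11/9.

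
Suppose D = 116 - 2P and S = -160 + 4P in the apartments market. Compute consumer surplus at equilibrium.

Equilibrium: 116 - 2P = -160 + 4P gives P* = 46, Q* = 24.
Demand choke price (D = 0): P = 58.
CS = ½(58 − 46)(24) = 144.

Consumer surplus = 144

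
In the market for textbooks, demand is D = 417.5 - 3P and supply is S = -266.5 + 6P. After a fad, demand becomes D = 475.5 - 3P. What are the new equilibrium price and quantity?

P' = 742/9, Q' = 1369/6

Original equilibrium: P* = 76, Q* = 189.5.
New equilibrium: 475.5 - 3P = -266.5 + 6P, so 742 = 9P and P' = 742/9; Q' = 475.5 − 3(742/9) = 1369/6.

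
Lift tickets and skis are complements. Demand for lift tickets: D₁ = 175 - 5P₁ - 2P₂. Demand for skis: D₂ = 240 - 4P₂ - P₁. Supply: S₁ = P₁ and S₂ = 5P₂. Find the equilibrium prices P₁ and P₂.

Market 1: 175 - 5P₁ - 2P₂ = P₁ → 6P₁ + 2P₂ = 175.
Market 2: 9P₂ + P₁ = 240.
Eliminating P₂: 9×(1) − 2×(2) gives 52P₁ = 1095, so P₁ = 1095/52.
Back-substitute into (2): P₂ = (240 − 1×1095/52) / 9 = 1265/52.

P₁ = 1095/52, P₂ = 1265/52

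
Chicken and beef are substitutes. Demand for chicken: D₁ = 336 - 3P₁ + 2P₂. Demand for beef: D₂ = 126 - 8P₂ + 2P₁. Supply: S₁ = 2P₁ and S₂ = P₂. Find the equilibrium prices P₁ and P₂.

P₁ = 3276/41, P₂ = 1302/41

Market 1: 336 - 3P₁ + 2P₂ = 2P₁ → 5P₁ - 2P₂ = 336.
Market 2: 9P₂ - 2P₁ = 126.
Eliminating P₂: 9×(1) + 2×(2) gives 41P₁ = 3276, so P₁ = 3276/41.
Back-substitute into (2): P₂ = (126 + 2×3276/41) / 9 = 1302/41.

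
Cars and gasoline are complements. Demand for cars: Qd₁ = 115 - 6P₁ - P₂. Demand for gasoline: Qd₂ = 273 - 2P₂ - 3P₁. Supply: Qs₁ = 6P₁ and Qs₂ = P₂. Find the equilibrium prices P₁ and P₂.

Market 1: 115 - 6P₁ - P₂ = 6P₁ → 12P₁ + P₂ = 115.
Market 2: 3P₂ + 3P₁ = 273.
Eliminating P₂: 3×(1) − 1×(2) gives 33P₁ = 72, so P₁ = 24/11.
Back-substitute into (2): P₂ = (273 − 3×24/11) / 3 = 977/11.

P₁ = 24/11, P₂ = 977/11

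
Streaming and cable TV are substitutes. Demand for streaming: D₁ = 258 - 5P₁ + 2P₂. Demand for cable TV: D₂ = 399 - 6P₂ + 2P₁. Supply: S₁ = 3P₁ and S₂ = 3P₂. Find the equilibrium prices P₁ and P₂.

P₁ = 780/17, P₂ = 927/17

Market 1: 258 - 5P₁ + 2P₂ = 3P₁ → 8P₁ - 2P₂ = 258.
Market 2: 9P₂ - 2P₁ = 399.
Eliminating P₂: 9×(1) + 2×(2) gives 68P₁ = 3120, so P₁ = 780/17.
Back-substitute into (2): P₂ = (399 + 2×780/17) / 9 = 927/17.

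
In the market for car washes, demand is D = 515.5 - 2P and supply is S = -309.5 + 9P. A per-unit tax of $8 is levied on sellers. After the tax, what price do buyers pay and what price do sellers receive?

Pre-tax equilibrium: P* = 75, Q* = 365.5.
Tax on sellers shifts supply to S = -309.5 + 9(P − 8) = -381.5 + 9P.
515.5 - 2P = -381.5 + 9P gives buyer price Pb = 897/11; sellers receive Ps = 897/11 − 8 = 809/11.
New quantity: Q = 515.5 − 2(897/11) = 7753/22.

Buyers pay 897/11, sellers receive 809/11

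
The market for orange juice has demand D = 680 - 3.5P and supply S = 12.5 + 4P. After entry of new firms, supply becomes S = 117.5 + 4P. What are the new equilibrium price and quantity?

Original equilibrium: P* = 89, Q* = 368.5.
New equilibrium: 680 - 3.5P = 117.5 + 4P, so 562.5 = 7.5P and P' = 75; Q' = 680 − 3.5(75) = 417.5.

P' = 75, Q' = 417.5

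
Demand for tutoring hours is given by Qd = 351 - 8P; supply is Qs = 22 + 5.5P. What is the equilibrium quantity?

Set Qd = Qs: 351 - 8P = 22 + 5.5P.
329 = 13.5P, so P* = 658/27.
Q* = 351 − 8(658/27) = 4213/27.

Q* = 4213/27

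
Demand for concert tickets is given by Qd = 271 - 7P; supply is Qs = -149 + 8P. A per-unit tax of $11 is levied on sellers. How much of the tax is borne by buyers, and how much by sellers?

Pre-tax equilibrium: P* = 28, Q* = 75.
Tax on sellers shifts supply to Qs = -149 + 8(P − 11) = -237 + 8P.
271 - 7P = -237 + 8P gives buyer price Pb = 508/15; sellers receive Ps = 508/15 − 11 = 343/15.
New quantity: Q = 271 − 7(508/15) = 509/15.
Buyer burden = 508/15 − 28 = 88/15; seller burden = 28 − 343/15 = 77/15.

Buyers bear 88/15, sellers bear 77/15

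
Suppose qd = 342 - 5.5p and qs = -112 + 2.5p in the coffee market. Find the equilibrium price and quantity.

p* = 56.75, q* = 29.875

Set qd = qs: 342 - 5.5p = -112 + 2.5p.
454 = 8p, so p* = 56.75.
q* = 342 − 5.5(56.75) = 29.875.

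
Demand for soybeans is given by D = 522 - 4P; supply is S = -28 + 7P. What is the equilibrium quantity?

Set D = S: 522 - 4P = -28 + 7P.
550 = 11P, so P* = 50.
Q* = 522 − 4(50) = 322.

Q* = 322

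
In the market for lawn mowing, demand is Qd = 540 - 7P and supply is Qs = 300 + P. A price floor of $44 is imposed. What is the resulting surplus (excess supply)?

Equilibrium price would be P* = 30, so the floor at 44 binds.
At P = 44: Qd = 232, Qs = 344.
Surplus = 344 − 232 = 112.

Surplus = 112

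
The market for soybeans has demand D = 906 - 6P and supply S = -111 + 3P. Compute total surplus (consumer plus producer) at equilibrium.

Equilibrium: 906 - 6P = -111 + 3P gives P* = 113, Q* = 228.
Demand choke price: P = 151; supply starts at P = 37.
CS = ½(151 − 113)(228) = 4332; PS = ½(113 − 37)(228) = 8664.

Total surplus = 12996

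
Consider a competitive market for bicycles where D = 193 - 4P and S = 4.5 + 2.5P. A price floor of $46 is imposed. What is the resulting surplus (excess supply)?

Equilibrium price would be P* = 29, so the floor at 46 binds.
At P = 46: D = 9, S = 119.5.
Surplus = 119.5 − 9 = 110.5.

Surplus = 110.5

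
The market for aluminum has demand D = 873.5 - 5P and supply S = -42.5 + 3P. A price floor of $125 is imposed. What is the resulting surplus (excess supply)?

Equilibrium price would be P* = 114.5, so the floor at 125 binds.
At P = 125: D = 248.5, S = 332.5.
Surplus = 332.5 − 248.5 = 84.

Surplus = 84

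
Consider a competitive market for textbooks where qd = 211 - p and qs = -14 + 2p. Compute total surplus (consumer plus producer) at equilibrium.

Total surplus = 13872

Equilibrium: 211 - p = -14 + 2p gives p* = 75, q* = 136.
Demand choke price: p = 211; supply starts at p = 7.
CS = ½(211 − 75)(136) = 9248; PS = ½(75 − 7)(136) = 4624.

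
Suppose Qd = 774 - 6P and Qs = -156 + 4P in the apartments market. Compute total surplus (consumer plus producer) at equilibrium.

Equilibrium: 774 - 6P = -156 + 4P gives P* = 93, Q* = 216.
Demand choke price: P = 129; supply starts at P = 39.
CS = ½(129 − 93)(216) = 3888; PS = ½(93 − 39)(216) = 5832.

Total surplus = 9720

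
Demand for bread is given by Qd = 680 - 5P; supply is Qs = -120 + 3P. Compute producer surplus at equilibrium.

Equilibrium: 680 - 5P = -120 + 3P gives P* = 100, Q* = 180.
Supply starts at P = 40 (where Qs = 0).
PS = ½(100 − 40)(180) = 5400.

Producer surplus = 5400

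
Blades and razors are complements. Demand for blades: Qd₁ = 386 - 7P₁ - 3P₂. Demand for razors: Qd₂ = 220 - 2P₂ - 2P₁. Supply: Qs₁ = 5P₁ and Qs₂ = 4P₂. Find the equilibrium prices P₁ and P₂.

P₁ = 276/11, P₂ = 934/33

Market 1: 386 - 7P₁ - 3P₂ = 5P₁ → 12P₁ + 3P₂ = 386.
Market 2: 6P₂ + 2P₁ = 220.
Eliminating P₂: 6×(1) − 3×(2) gives 66P₁ = 1656, so P₁ = 276/11.
Back-substitute into (2): P₂ = (220 − 2×276/11) / 6 = 934/33.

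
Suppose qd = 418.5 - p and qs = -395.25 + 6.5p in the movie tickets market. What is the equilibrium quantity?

Set qd = qs: 418.5 - p = -395.25 + 6.5p.
813.75 = 7.5p, so p* = 108.5.
q* = 418.5 − 1(108.5) = 310.

q* = 310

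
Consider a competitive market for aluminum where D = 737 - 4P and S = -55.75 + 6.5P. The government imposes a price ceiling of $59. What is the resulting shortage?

Equilibrium price would be P* = 75.5, so the ceiling at 59 binds.
At P = 59: D = 737 − 4(59) = 501, S = -55.75 + 6.5(59) = 327.75.
Shortage = 501 − 327.75 = 173.25.

Shortage = 173.25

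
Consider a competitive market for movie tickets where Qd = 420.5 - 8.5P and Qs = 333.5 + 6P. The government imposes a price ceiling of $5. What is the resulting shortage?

Equilibrium price would be P* = 6, so the ceiling at 5 binds.
At P = 5: Qd = 420.5 − 8.5(5) = 378, Qs = 333.5 + 6(5) = 363.5.
Shortage = 378 − 363.5 = 14.5.

Shortage = 14.5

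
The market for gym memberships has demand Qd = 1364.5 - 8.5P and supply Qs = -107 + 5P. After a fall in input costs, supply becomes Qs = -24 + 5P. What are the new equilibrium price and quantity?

P' = 2777/27, Q' = 13237/27

Original equilibrium: P* = 109, Q* = 438.
New equilibrium: 1364.5 - 8.5P = -24 + 5P, so 1388.5 = 13.5P and P' = 2777/27; Q' = 1364.5 − 8.5(2777/27) = 13237/27.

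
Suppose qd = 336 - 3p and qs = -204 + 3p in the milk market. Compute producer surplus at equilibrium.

Producer surplus = 726

Equilibrium: 336 - 3p = -204 + 3p gives p* = 90, q* = 66.
Supply starts at p = 68 (where qs = 0).
PS = ½(90 − 68)(66) = 726.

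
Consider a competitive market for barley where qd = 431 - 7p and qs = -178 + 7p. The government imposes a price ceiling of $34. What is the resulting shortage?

Equilibrium price would be p* = 43.5, so the ceiling at 34 binds.
At p = 34: qd = 431 − 7(34) = 193, qs = -178 + 7(34) = 60.
Shortage = 193 − 60 = 133.

Shortage = 133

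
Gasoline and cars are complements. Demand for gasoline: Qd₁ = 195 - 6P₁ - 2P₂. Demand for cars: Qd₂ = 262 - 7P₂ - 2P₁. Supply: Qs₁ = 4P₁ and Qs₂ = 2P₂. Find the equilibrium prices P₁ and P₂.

Market 1: 195 - 6P₁ - 2P₂ = 4P₁ → 10P₁ + 2P₂ = 195.
Market 2: 9P₂ + 2P₁ = 262.
Eliminating P₂: 9×(1) − 2×(2) gives 86P₁ = 1231, so P₁ = 1231/86.
Back-substitute into (2): P₂ = (262 − 2×1231/86) / 9 = 1115/43.

P₁ = 1231/86, P₂ = 1115/43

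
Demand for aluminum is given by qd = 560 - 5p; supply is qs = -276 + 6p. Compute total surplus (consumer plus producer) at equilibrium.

Equilibrium: 560 - 5p = -276 + 6p gives p* = 76, q* = 180.
Demand choke price: p = 112; supply starts at p = 46.
CS = ½(112 − 76)(180) = 3240; PS = ½(76 − 46)(180) = 2700.

Total surplus = 5940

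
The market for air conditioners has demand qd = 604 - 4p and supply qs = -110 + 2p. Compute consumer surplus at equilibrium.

Equilibrium: 604 - 4p = -110 + 2p gives p* = 119, q* = 128.
Demand choke price (qd = 0): p = 151.
CS = ½(151 − 119)(128) = 2048.

Consumer surplus = 2048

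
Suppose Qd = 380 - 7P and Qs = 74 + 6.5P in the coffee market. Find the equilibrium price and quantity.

Set Qd = Qs: 380 - 7P = 74 + 6.5P.
306 = 13.5P, so P* = 68/3.
Q* = 380 − 7(68/3) = 664/3.

P* = 68/3, Q* = 664/3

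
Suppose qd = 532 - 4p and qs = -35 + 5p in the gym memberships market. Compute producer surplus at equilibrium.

Producer surplus = 7840

Equilibrium: 532 - 4p = -35 + 5p gives p* = 63, q* = 280.
Supply starts at p = 7 (where qs = 0).
PS = ½(63 − 7)(280) = 7840.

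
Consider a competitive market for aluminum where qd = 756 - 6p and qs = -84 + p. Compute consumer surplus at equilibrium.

Equilibrium: 756 - 6p = -84 + p gives p* = 120, q* = 36.
Demand choke price (qd = 0): p = 126.
CS = ½(126 − 120)(36) = 108.

Consumer surplus = 108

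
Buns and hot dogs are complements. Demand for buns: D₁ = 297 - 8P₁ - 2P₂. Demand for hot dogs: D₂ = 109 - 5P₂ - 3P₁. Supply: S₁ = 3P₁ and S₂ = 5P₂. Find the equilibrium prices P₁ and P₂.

P₁ = 344/13, P₂ = 77/26

Market 1: 297 - 8P₁ - 2P₂ = 3P₁ → 11P₁ + 2P₂ = 297.
Market 2: 10P₂ + 3P₁ = 109.
Eliminating P₂: 10×(1) − 2×(2) gives 104P₁ = 2752, so P₁ = 344/13.
Back-substitute into (2): P₂ = (109 − 3×344/13) / 10 = 77/26.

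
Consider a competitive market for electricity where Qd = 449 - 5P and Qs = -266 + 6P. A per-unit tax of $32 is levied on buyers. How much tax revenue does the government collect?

Pre-tax equilibrium: P* = 65, Q* = 124.
Tax on buyers shifts demand to Qd = 449 − 5(P + 32) = 289 - 5P.
289 - 5P = -266 + 6P gives seller price Ps = 555/11; buyers pay Pb = 555/11 + 32 = 907/11.
New quantity: Q = 449 − 5(907/11) = 404/11.
Revenue = 32 × 404/11 = 12928/11.

Tax revenue = 12928/11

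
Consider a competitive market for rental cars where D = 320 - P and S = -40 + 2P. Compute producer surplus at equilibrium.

Producer surplus = 10000

Equilibrium: 320 - P = -40 + 2P gives P* = 120, Q* = 200.
Supply starts at P = 20 (where S = 0).
PS = ½(120 − 20)(200) = 10000.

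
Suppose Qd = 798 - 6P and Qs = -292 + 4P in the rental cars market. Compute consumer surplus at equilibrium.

Equilibrium: 798 - 6P = -292 + 4P gives P* = 109, Q* = 144.
Demand choke price (Qd = 0): P = 133.
CS = ½(133 − 109)(144) = 1728.

Consumer surplus = 1728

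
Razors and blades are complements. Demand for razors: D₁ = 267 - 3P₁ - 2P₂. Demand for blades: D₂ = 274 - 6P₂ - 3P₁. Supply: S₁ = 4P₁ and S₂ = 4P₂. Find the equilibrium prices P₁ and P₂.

Market 1: 267 - 3P₁ - 2P₂ = 4P₁ → 7P₁ + 2P₂ = 267.
Market 2: 10P₂ + 3P₁ = 274.
Eliminating P₂: 10×(1) − 2×(2) gives 64P₁ = 2122, so P₁ = 33.15625.
Back-substitute into (2): P₂ = (274 − 3×33.15625) / 10 = 17.453125.

P₁ = 33.15625, P₂ = 17.453125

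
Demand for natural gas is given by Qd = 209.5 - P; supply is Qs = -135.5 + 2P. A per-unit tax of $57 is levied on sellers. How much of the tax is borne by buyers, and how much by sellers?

Buyers bear $38, sellers bear $19

Pre-tax equilibrium: P* = 115, Q* = 94.5.
Tax on sellers shifts supply to Qs = -135.5 + 2(P − 57) = -249.5 + 2P.
209.5 - P = -249.5 + 2P gives buyer price Pb = 153; sellers receive Ps = 153 − 57 = 96.
New quantity: Q = 209.5 − 1(153) = 56.5.
Buyer burden = 153 − 115 = 38; seller burden = 115 − 96 = 19.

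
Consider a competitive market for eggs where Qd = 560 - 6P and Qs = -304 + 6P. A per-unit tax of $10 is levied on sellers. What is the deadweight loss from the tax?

Deadweight loss = 150

Pre-tax equilibrium: P* = 72, Q* = 128.
Tax on sellers shifts supply to Qs = -304 + 6(P − 10) = -364 + 6P.
560 - 6P = -364 + 6P gives buyer price Pb = 77; sellers receive Ps = 77 − 10 = 67.
New quantity: Q = 560 − 6(77) = 98.
DWL = ½ × 10 × (128 − 98) = 150.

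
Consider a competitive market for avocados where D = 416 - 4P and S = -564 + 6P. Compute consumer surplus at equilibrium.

Equilibrium: 416 - 4P = -564 + 6P gives P* = 98, Q* = 24.
Demand choke price (D = 0): P = 104.
CS = ½(104 − 98)(24) = 72.

Consumer surplus = 72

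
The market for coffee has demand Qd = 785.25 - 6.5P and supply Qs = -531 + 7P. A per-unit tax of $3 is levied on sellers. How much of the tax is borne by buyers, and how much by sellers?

Buyers bear 14/9, sellers bear 13/9

Pre-tax equilibrium: P* = 97.5, Q* = 151.5.
Tax on sellers shifts supply to Qs = -531 + 7(P − 3) = -552 + 7P.
785.25 - 6.5P = -552 + 7P gives buyer price Pb = 1783/18; sellers receive Ps = 1783/18 − 3 = 1729/18.
New quantity: Q = 785.25 − 6.5(1783/18) = 2545/18.
Buyer burden = 1783/18 − 97.5 = 14/9; seller burden = 97.5 − 1729/18 = 13/9.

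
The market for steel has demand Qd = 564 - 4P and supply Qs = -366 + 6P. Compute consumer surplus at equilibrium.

Equilibrium: 564 - 4P = -366 + 6P gives P* = 93, Q* = 192.
Demand choke price (Qd = 0): P = 141.
CS = ½(141 − 93)(192) = 4608.

Consumer surplus = 4608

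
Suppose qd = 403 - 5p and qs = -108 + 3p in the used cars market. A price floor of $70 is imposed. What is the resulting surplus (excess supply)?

Equilibrium price would be p* = 63.875, so the floor at 70 binds.
At p = 70: qd = 53, qs = 102.
Surplus = 102 − 53 = 49.

Surplus = 49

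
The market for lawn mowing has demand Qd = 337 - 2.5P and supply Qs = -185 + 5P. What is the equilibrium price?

Set Qd = Qs: 337 - 2.5P = -185 + 5P.
522 = 7.5P, so P* = 69.6.
Q* = 337 − 2.5(69.6) = 163.

P* = 69.6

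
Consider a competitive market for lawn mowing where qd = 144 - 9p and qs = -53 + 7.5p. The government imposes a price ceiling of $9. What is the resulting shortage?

Equilibrium price would be p* = 394/33, so the ceiling at 9 binds.
At p = 9: qd = 144 − 9(9) = 63, qs = -53 + 7.5(9) = 14.5.
Shortage = 63 − 14.5 = 48.5.

Shortage = 48.5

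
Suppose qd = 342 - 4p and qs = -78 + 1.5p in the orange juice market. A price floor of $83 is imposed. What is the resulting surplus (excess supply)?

Equilibrium price would be p* = 840/11, so the floor at 83 binds.
At p = 83: qd = 10, qs = 46.5.
Surplus = 46.5 − 10 = 36.5.

Surplus = 36.5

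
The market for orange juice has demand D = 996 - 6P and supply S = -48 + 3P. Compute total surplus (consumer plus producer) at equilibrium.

Equilibrium: 996 - 6P = -48 + 3P gives P* = 116, Q* = 300.
Demand choke price: P = 166; supply starts at P = 16.
CS = ½(166 − 116)(300) = 7500; PS = ½(116 − 16)(300) = 15000.

Total surplus = 22500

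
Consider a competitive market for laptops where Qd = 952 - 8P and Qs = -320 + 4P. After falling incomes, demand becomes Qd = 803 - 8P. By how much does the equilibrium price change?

ΔP = -149/12

Original equilibrium: P* = 106, Q* = 104.
New equilibrium: 803 - 8P = -320 + 4P, so 1123 = 12P and P' = 1123/12; Q' = 803 − 8(1123/12) = 163/3.
Change in price: 1123/12 − 106 = -149/12.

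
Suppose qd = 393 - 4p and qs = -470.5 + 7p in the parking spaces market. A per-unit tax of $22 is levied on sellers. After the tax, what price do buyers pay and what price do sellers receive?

Pre-tax equilibrium: p* = 78.5, q* = 79.
Tax on sellers shifts supply to qs = -470.5 + 7(p − 22) = -624.5 + 7p.
393 - 4p = -624.5 + 7p gives buyer price pb = 92.5; sellers receive ps = 92.5 − 22 = 70.5.
New quantity: q = 393 − 4(92.5) = 23.

Buyers pay $92.5, sellers receive $70.5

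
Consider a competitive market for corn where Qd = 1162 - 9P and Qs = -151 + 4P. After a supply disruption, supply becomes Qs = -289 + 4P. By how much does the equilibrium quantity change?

ΔQ = -1242/13

Original equilibrium: P* = 101, Q* = 253.
New equilibrium: 1162 - 9P = -289 + 4P, so 1451 = 13P and P' = 1451/13; Q' = 1162 − 9(1451/13) = 2047/13.
Change in quantity: 2047/13 − 253 = -1242/13.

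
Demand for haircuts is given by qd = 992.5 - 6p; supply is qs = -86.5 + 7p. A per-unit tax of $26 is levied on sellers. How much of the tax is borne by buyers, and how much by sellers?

Buyers bear $14, sellers bear $12

Pre-tax equilibrium: p* = 83, q* = 494.5.
Tax on sellers shifts supply to qs = -86.5 + 7(p − 26) = -268.5 + 7p.
992.5 - 6p = -268.5 + 7p gives buyer price pb = 97; sellers receive ps = 97 − 26 = 71.
New quantity: q = 992.5 − 6(97) = 410.5.
Buyer burden = 97 − 83 = 14; seller burden = 83 − 71 = 12.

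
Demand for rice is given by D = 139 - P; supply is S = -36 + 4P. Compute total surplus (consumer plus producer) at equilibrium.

Total surplus = 6760

Equilibrium: 139 - P = -36 + 4P gives P* = 35, Q* = 104.
Demand choke price: P = 139; supply starts at P = 9.
CS = ½(139 − 35)(104) = 5408; PS = ½(35 − 9)(104) = 1352.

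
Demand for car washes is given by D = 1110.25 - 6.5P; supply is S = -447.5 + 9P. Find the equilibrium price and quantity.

Set D = S: 1110.25 - 6.5P = -447.5 + 9P.
1557.75 = 15.5P, so P* = 100.5.
Q* = 1110.25 − 6.5(100.5) = 457.

P* = 100.5, Q* = 457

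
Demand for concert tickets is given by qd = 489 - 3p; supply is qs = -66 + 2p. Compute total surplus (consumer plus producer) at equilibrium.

Equilibrium: 489 - 3p = -66 + 2p gives p* = 111, q* = 156.
Demand choke price: p = 163; supply starts at p = 33.
CS = ½(163 − 111)(156) = 4056; PS = ½(111 − 33)(156) = 6084.

Total surplus = 10140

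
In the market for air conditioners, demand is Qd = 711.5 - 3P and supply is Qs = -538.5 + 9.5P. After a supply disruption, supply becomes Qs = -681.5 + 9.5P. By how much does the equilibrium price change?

Original equilibrium: P* = 100, Q* = 411.5.
New equilibrium: 711.5 - 3P = -681.5 + 9.5P, so 1393 = 12.5P and P' = 111.44; Q' = 711.5 − 3(111.44) = 377.18.
Change in price: 111.44 − 100 = 11.44.

ΔP = 11.44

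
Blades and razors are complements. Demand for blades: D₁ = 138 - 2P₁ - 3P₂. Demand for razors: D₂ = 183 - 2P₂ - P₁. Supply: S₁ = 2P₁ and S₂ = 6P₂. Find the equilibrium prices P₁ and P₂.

Market 1: 138 - 2P₁ - 3P₂ = 2P₁ → 4P₁ + 3P₂ = 138.
Market 2: 8P₂ + P₁ = 183.
Eliminating P₂: 8×(1) − 3×(2) gives 29P₁ = 555, so P₁ = 555/29.
Back-substitute into (2): P₂ = (183 − 1×555/29) / 8 = 594/29.

P₁ = 555/29, P₂ = 594/29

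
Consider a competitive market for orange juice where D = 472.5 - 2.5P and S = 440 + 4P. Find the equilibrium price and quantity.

P* = 5, Q* = 460

Set D = S: 472.5 - 2.5P = 440 + 4P.
32.5 = 6.5P, so P* = 5.
Q* = 472.5 − 2.5(5) = 460.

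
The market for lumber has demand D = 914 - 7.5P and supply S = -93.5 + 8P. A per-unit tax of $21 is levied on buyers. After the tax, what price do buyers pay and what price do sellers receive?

Pre-tax equilibrium: P* = 65, Q* = 426.5.
Tax on buyers shifts demand to D = 914 − 7.5(P + 21) = 756.5 - 7.5P.
756.5 - 7.5P = -93.5 + 8P gives seller price Ps = 1700/31; buyers pay Pb = 1700/31 + 21 = 2351/31.
New quantity: Q = 914 − 7.5(2351/31) = 21403/62.

Buyers pay 2351/31, sellers receive 1700/31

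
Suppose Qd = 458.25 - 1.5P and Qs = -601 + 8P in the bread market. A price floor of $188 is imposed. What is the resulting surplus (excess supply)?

Surplus = 726.75

Equilibrium price would be P* = 111.5, so the floor at 188 binds.
At P = 188: Qd = 176.25, Qs = 903.
Surplus = 903 − 176.25 = 726.75.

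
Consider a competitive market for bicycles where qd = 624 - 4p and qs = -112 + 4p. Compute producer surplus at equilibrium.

Producer surplus = 8192

Equilibrium: 624 - 4p = -112 + 4p gives p* = 92, q* = 256.
Supply starts at p = 28 (where qs = 0).
PS = ½(92 − 28)(256) = 8192.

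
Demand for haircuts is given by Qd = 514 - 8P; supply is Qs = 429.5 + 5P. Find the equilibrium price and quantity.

Set Qd = Qs: 514 - 8P = 429.5 + 5P.
84.5 = 13P, so P* = 6.5.
Q* = 514 − 8(6.5) = 462.

P* = 6.5, Q* = 462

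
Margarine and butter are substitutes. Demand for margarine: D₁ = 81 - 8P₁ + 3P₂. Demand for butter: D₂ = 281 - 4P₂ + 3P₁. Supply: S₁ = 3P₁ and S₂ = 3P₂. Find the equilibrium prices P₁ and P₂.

Market 1: 81 - 8P₁ + 3P₂ = 3P₁ → 11P₁ - 3P₂ = 81.
Market 2: 7P₂ - 3P₁ = 281.
Eliminating P₂: 7×(1) + 3×(2) gives 68P₁ = 1410, so P₁ = 705/34.
Back-substitute into (2): P₂ = (281 + 3×705/34) / 7 = 1667/34.

P₁ = 705/34, P₂ = 1667/34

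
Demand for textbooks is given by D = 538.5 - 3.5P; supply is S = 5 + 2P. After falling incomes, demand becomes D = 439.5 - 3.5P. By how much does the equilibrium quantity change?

Original equilibrium: P* = 97, Q* = 199.
New equilibrium: 439.5 - 3.5P = 5 + 2P, so 434.5 = 5.5P and P' = 79; Q' = 439.5 − 3.5(79) = 163.
Change in quantity: 163 − 199 = -36.

ΔQ = -36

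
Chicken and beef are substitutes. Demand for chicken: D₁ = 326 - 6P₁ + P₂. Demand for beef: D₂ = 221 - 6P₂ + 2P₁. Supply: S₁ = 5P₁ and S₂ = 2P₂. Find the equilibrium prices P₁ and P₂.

Market 1: 326 - 6P₁ + P₂ = 5P₁ → 11P₁ - P₂ = 326.
Market 2: 8P₂ - 2P₁ = 221.
Eliminating P₂: 8×(1) + 1×(2) gives 86P₁ = 2829, so P₁ = 2829/86.
Back-substitute into (2): P₂ = (221 + 2×2829/86) / 8 = 3083/86.

P₁ = 2829/86, P₂ = 3083/86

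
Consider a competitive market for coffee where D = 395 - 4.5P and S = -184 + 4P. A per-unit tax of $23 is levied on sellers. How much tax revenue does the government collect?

Pre-tax equilibrium: P* = 1158/17, Q* = 1504/17.
Tax on sellers shifts supply to S = -184 + 4(P − 23) = -276 + 4P.
395 - 4.5P = -276 + 4P gives buyer price Pb = 1342/17; sellers receive Ps = 1342/17 − 23 = 951/17.
New quantity: Q = 395 − 4.5(1342/17) = 676/17.
Revenue = 23 × 676/17 = 15548/17.

Tax revenue = 15548/17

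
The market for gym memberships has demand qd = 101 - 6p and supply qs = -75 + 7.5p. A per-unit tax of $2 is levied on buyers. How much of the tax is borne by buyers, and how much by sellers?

Pre-tax equilibrium: p* = 352/27, q* = 205/9.
Tax on buyers shifts demand to qd = 101 − 6(p + 2) = 89 - 6p.
89 - 6p = -75 + 7.5p gives seller price ps = 328/27; buyers pay pb = 328/27 + 2 = 382/27.
New quantity: q = 101 − 6(382/27) = 145/9.
Buyer burden = 382/27 − 352/27 = 10/9; seller burden = 352/27 − 328/27 = 8/9.

Buyers bear 10/9, sellers bear 8/9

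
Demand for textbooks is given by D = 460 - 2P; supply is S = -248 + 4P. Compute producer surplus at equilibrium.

Producer surplus = 6272

Equilibrium: 460 - 2P = -248 + 4P gives P* = 118, Q* = 224.
Supply starts at P = 62 (where S = 0).
PS = ½(118 − 62)(224) = 6272.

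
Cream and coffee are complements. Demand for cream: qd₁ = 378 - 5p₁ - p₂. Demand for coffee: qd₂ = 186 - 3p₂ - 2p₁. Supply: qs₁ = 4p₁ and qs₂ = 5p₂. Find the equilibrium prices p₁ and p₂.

Market 1: 378 - 5p₁ - p₂ = 4p₁ → 9p₁ + p₂ = 378.
Market 2: 8p₂ + 2p₁ = 186.
Eliminating p₂: 8×(1) − 1×(2) gives 70p₁ = 2838, so p₁ = 1419/35.
Back-substitute into (2): p₂ = (186 − 2×1419/35) / 8 = 459/35.

p₁ = 1419/35, p₂ = 459/35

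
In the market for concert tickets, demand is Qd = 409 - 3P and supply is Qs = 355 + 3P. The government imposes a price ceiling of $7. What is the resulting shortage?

Equilibrium price would be P* = 9, so the ceiling at 7 binds.
At P = 7: Qd = 409 − 3(7) = 388, Qs = 355 + 3(7) = 376.
Shortage = 388 − 376 = 12.

Shortage = 12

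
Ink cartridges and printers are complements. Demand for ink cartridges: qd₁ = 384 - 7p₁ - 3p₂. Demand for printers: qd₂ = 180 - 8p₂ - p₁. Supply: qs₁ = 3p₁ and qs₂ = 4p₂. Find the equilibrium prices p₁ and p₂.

p₁ = 452/13, p₂ = 472/39

Market 1: 384 - 7p₁ - 3p₂ = 3p₁ → 10p₁ + 3p₂ = 384.
Market 2: 12p₂ + p₁ = 180.
Eliminating p₂: 12×(1) − 3×(2) gives 117p₁ = 4068, so p₁ = 452/13.
Back-substitute into (2): p₂ = (180 − 1×452/13) / 12 = 472/39.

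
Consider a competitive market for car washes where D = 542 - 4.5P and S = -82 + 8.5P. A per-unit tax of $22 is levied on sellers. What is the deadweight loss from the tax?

Deadweight loss = 18513/26

Pre-tax equilibrium: P* = 48, Q* = 326.
Tax on sellers shifts supply to S = -82 + 8.5(P − 22) = -269 + 8.5P.
542 - 4.5P = -269 + 8.5P gives buyer price Pb = 811/13; sellers receive Ps = 811/13 − 22 = 525/13.
New quantity: Q = 542 − 4.5(811/13) = 6793/26.
DWL = ½ × 22 × (326 − 6793/26) = 18513/26.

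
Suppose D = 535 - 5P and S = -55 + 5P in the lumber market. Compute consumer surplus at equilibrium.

Consumer surplus = 5760

Equilibrium: 535 - 5P = -55 + 5P gives P* = 59, Q* = 240.
Demand choke price (D = 0): P = 107.
CS = ½(107 − 59)(240) = 5760.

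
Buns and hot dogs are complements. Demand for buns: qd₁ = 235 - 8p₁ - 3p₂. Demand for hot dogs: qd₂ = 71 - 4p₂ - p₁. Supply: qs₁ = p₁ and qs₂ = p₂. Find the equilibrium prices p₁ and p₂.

p₁ = 481/21, p₂ = 202/21

Market 1: 235 - 8p₁ - 3p₂ = p₁ → 9p₁ + 3p₂ = 235.
Market 2: 5p₂ + p₁ = 71.
Eliminating p₂: 5×(1) − 3×(2) gives 42p₁ = 962, so p₁ = 481/21.
Back-substitute into (2): p₂ = (71 − 1×481/21) / 5 = 202/21.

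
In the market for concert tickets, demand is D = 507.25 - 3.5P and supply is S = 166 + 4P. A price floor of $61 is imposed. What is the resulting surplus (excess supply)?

Surplus = 116.25

Equilibrium price would be P* = 45.5, so the floor at 61 binds.
At P = 61: D = 293.75, S = 410.
Surplus = 410 − 293.75 = 116.25.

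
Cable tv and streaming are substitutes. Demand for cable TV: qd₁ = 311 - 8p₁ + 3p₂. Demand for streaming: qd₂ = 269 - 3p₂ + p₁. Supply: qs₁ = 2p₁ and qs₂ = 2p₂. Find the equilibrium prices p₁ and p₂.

p₁ = 2362/47, p₂ = 3001/47

Market 1: 311 - 8p₁ + 3p₂ = 2p₁ → 10p₁ - 3p₂ = 311.
Market 2: 5p₂ - p₁ = 269.
Eliminating p₂: 5×(1) + 3×(2) gives 47p₁ = 2362, so p₁ = 2362/47.
Back-substitute into (2): p₂ = (269 + 1×2362/47) / 5 = 3001/47.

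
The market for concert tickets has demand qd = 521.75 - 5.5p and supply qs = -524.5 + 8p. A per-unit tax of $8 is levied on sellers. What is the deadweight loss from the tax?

Pre-tax equilibrium: p* = 77.5, q* = 95.5.
Tax on sellers shifts supply to qs = -524.5 + 8(p − 8) = -588.5 + 8p.
521.75 - 5.5p = -588.5 + 8p gives buyer price pb = 4441/54; sellers receive ps = 4441/54 − 8 = 4009/54.
New quantity: q = 521.75 − 5.5(4441/54) = 3749/54.
DWL = ½ × 8 × (95.5 − 3749/54) = 2816/27.

Deadweight loss = 2816/27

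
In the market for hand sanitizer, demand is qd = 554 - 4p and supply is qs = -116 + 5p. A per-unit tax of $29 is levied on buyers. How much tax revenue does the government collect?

Pre-tax equilibrium: p* = 670/9, q* = 2306/9.
Tax on buyers shifts demand to qd = 554 − 4(p + 29) = 438 - 4p.
438 - 4p = -116 + 5p gives seller price ps = 554/9; buyers pay pb = 554/9 + 29 = 815/9.
New quantity: q = 554 − 4(815/9) = 1726/9.
Revenue = 29 × 1726/9 = 50054/9.

Tax revenue = 50054/9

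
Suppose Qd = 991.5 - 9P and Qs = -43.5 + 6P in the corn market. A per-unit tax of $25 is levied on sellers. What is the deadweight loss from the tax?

Pre-tax equilibrium: P* = 69, Q* = 370.5.
Tax on sellers shifts supply to Qs = -43.5 + 6(P − 25) = -193.5 + 6P.
991.5 - 9P = -193.5 + 6P gives buyer price Pb = 79; sellers receive Ps = 79 − 25 = 54.
New quantity: Q = 991.5 − 9(79) = 280.5.
DWL = ½ × 25 × (370.5 − 280.5) = 1125.

Deadweight loss = 1125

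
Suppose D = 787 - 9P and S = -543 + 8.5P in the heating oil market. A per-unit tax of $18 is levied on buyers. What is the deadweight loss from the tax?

Pre-tax equilibrium: P* = 76, Q* = 103.
Tax on buyers shifts demand to D = 787 − 9(P + 18) = 625 - 9P.
625 - 9P = -543 + 8.5P gives seller price Ps = 2336/35; buyers pay Pb = 2336/35 + 18 = 2966/35.
New quantity: Q = 787 − 9(2966/35) = 851/35.
DWL = ½ × 18 × (103 − 851/35) = 24786/35.

Deadweight loss = 24786/35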